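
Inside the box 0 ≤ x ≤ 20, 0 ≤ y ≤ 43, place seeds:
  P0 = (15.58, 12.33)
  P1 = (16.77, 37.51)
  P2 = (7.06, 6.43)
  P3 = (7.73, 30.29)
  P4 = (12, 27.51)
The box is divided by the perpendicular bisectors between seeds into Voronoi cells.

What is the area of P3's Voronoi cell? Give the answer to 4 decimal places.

Area of P3's cell: 202.9199

1. box [0,20]×[0,43]: [(0, 0) (20, 0) (20, 43) (0, 43)]
2. ⊥bis P3·P0 via (11.655,21.31): [(0, 16.2158) (20, 24.9575) (20, 43) (0, 43)]  |A|=448.2674
3. ⊥bis P3·P1 via (12.25,33.9): [(0, 16.2158) (19.5494, 24.7605) (4.9821, 43) (0, 43)]  |A|=307.2434
4. ⊥bis P3·P2 via (7.395,18.36): [(0, 18.5677) (5.056, 18.4257) (19.5494, 24.7605) (4.9821, 43) (0, 43)]  |A|=301.2979
5. ⊥bis P3·P4 via (9.865,28.9): [(0, 18.5677) (3.0817, 18.4811) (12.7294, 33.2997) (4.9821, 43) (0, 43)]  |A|=202.9199
6. canonical 5-gon: [(0, 18.5677) (3.0817, 18.4811) (12.7294, 33.2997) (4.9821, 43) (0, 43)]
7. shoelace: 202.9199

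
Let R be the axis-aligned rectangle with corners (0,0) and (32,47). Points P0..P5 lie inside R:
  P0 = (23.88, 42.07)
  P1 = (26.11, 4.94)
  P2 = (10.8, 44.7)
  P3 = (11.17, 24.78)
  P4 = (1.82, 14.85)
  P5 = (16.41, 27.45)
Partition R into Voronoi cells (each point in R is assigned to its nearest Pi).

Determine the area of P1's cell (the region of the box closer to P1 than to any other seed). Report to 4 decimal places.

Area of P1's cell: 320.2734

1. box [0,32]×[0,47]: [(0, 0) (32, 0) (32, 47) (0, 47)]
2. ⊥bis P1·P0 via (24.995,23.505): [(0, 22.0038) (0, 0) (32, 0) (32, 23.9257)]  |A|=734.8725
3. ⊥bis P1·P2 via (18.455,24.82): [(13.2003, 22.7966) (0, 17.7137) (0, 0) (32, 0) (32, 23.9257)]  |A|=706.5572
4. ⊥bis P1·P3 via (18.64,14.86): [(30.5646, 23.8395) (0, 0.8236) (0, 0) (32, 0) (32, 23.9257)]  |A|=411.1906
5. ⊥bis P1·P4 via (13.965,9.895): [(30.5646, 23.8395) (14.8158, 11.9803) (9.928, 0) (32, 0) (32, 23.9257)]  |A|=345.6195
6. ⊥bis P1·P5 via (21.26,16.195): [(19.2795, 15.3416) (14.8158, 11.9803) (9.928, 0) (32, 0) (32, 20.8231)]  |A|=320.2734
7. canonical 5-gon: [(19.2795, 15.3416) (14.8158, 11.9803) (9.928, 0) (32, 0) (32, 20.8231)]
8. shoelace: 320.2734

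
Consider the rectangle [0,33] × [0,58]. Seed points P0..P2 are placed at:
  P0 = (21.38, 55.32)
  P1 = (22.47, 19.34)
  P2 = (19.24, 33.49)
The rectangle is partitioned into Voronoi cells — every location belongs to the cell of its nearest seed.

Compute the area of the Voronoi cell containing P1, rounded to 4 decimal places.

1. box [0,33]×[0,58]: [(0, 0) (33, 0) (33, 58) (0, 58)]
2. ⊥bis P1·P0 via (21.925,37.33): [(0, 36.6658) (0, 0) (33, 0) (33, 37.6655)]  |A|=1226.4665
3. ⊥bis P1·P2 via (20.855,26.415): [(0, 21.6545) (0, 0) (33, 0) (33, 29.1873)]  |A|=838.8894
4. canonical 4-gon: [(0, 21.6545) (0, 0) (33, 0) (33, 29.1873)]
5. shoelace: 838.8894

Area of P1's cell: 838.8894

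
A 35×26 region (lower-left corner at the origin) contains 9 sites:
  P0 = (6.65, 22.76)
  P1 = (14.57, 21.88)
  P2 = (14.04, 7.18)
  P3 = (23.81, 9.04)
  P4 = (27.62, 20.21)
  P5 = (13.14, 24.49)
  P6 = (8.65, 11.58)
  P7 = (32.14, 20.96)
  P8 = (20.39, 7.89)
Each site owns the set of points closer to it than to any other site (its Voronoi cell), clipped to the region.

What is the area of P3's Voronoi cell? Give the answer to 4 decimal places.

1. box [0,35]×[0,26]: [(0, 0) (35, 0) (35, 26) (0, 26)]
2. ⊥bis P3·P0 via (15.23,15.9): [(2.5174, 0) (35, 0) (35, 26) (23.3053, 26)]  |A|=574.3048
3. ⊥bis P3·P1 via (19.19,15.46): [(9.0359, 8.1528) (2.5174, 0) (35, 0) (35, 26) (33.8365, 26)]  |A|=480.3287
4. ⊥bis P3·P2 via (18.925,8.11): [(17.7263, 14.4066) (20.469, 0) (35, 0) (35, 26) (33.8365, 26)]  |A|=335.9749
5. ⊥bis P3·P4 via (25.715,14.625): [(20.501, 16.4034) (17.7263, 14.4066) (20.469, 0) (35, 0) (35, 11.458)]  |A|=224.9697
6. ⊥bis P3·P5 via (18.475,16.765): [(20.501, 16.4034) (17.7263, 14.4066) (20.469, 0) (35, 0) (35, 11.458)]  |A|=224.9697
7. ⊥bis P3·P6 via (16.23,10.31): [(20.501, 16.4034) (17.7263, 14.4066) (20.469, 0) (35, 0) (35, 11.458)]  |A|=224.9697
8. ⊥bis P3·P7 via (27.975,15): [(31.1781, 12.7616) (20.501, 16.4034) (17.7263, 14.4066) (20.469, 0) (35, 0) (35, 10.0908)]  |A|=222.3571
9. ⊥bis P3·P8 via (22.1,8.465): [(31.1781, 12.7616) (20.501, 16.4034) (19.6392, 15.7832) (24.9464, 0) (35, 0) (35, 10.0908)]  |A|=171.3555
10. canonical 6-gon: [(31.1781, 12.7616) (20.501, 16.4034) (19.6392, 15.7832) (24.9464, 0) (35, 0) (35, 10.0908)]
11. shoelace: 171.3555

Area of P3's cell: 171.3555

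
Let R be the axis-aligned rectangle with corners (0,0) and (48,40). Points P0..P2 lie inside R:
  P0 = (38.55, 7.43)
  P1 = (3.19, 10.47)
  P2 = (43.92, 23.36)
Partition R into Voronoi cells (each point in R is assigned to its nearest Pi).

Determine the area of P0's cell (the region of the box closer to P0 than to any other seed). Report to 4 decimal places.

1. box [0,48]×[0,40]: [(0, 0) (48, 0) (48, 40) (0, 40)]
2. ⊥bis P0·P1 via (20.87,8.95): [(20.1005, 0) (48, 0) (48, 40) (23.5395, 40)]  |A|=1047.2
3. ⊥bis P0·P2 via (41.235,15.395): [(21.9821, 21.8852) (20.1005, 0) (48, 0) (48, 13.1145)]  |A|=475.8983
4. canonical 4-gon: [(21.9821, 21.8852) (20.1005, 0) (48, 0) (48, 13.1145)]
5. shoelace: 475.8983

Area of P0's cell: 475.8983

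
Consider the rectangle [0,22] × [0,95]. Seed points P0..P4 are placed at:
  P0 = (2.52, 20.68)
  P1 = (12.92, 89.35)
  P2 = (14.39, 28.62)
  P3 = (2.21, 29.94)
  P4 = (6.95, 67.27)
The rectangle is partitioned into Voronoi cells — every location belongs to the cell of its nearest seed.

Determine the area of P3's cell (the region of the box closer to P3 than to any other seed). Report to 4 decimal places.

Area of P3's cell: 211.5301

1. box [0,22]×[0,95]: [(0, 0) (22, 0) (22, 95) (0, 95)]
2. ⊥bis P3·P0 via (2.365,25.31): [(0, 25.2308) (22, 25.9673) (22, 95) (0, 95)]  |A|=1526.8203
3. ⊥bis P3·P1 via (7.565,59.645): [(0, 61.0088) (0, 25.2308) (22, 25.9673) (22, 57.0428)]  |A|=735.3871
4. ⊥bis P3·P2 via (8.3,29.28): [(11.5136, 58.9332) (0, 61.0088) (0, 25.2308) (7.8898, 25.495)]  |A|=337.399
5. ⊥bis P3·P4 via (4.58,48.605): [(10.3154, 47.8767) (0, 49.1865) (0, 25.2308) (7.8898, 25.495)]  |A|=211.5301
6. canonical 4-gon: [(10.3154, 47.8767) (0, 49.1865) (0, 25.2308) (7.8898, 25.495)]
7. shoelace: 211.5301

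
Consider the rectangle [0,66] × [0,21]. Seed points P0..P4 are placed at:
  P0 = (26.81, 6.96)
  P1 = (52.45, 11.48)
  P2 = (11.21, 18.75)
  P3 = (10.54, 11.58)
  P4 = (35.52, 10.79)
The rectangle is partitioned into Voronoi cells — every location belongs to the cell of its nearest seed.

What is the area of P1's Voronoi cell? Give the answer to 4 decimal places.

Area of P1's cell: 461.7715

1. box [0,66]×[0,21]: [(0, 0) (66, 0) (66, 21) (0, 21)]
2. ⊥bis P1·P0 via (39.63,9.22): [(41.2554, 0) (66, 0) (66, 21) (37.5533, 21)]  |A|=558.5086
3. ⊥bis P1·P2 via (31.83,15.115): [(41.2554, 0) (66, 0) (66, 21) (37.5533, 21)]  |A|=558.5086
4. ⊥bis P1·P3 via (31.495,11.53): [(41.2554, 0) (66, 0) (66, 21) (37.5533, 21)]  |A|=558.5086
5. ⊥bis P1·P4 via (43.985,11.135): [(44.4388, 0) (66, 0) (66, 21) (43.5829, 21)]  |A|=461.7715
6. canonical 4-gon: [(44.4388, 0) (66, 0) (66, 21) (43.5829, 21)]
7. shoelace: 461.7715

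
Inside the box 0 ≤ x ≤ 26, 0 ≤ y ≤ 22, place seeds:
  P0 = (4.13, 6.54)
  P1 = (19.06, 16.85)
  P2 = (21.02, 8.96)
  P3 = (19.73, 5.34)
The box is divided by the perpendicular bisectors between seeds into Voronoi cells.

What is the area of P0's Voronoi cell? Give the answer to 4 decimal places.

Area of P0's cell: 221.8022

1. box [0,26]×[0,22]: [(0, 0) (26, 0) (26, 22) (0, 22)]
2. ⊥bis P0·P1 via (11.595,11.695): [(0, 0) (19.6711, 0) (4.4788, 22) (0, 22)]  |A|=265.6486
3. ⊥bis P0·P2 via (12.575,7.75): [(0, 0) (13.6854, 0) (12.1183, 10.9371) (4.4788, 22) (0, 22)]  |A|=232.9158
4. ⊥bis P0·P3 via (11.93,5.94): [(0, 0) (11.4731, 0) (12.2459, 10.0468) (12.1183, 10.9371) (4.4788, 22) (0, 22)]  |A|=221.8022
5. canonical 6-gon: [(0, 0) (11.4731, 0) (12.2459, 10.0468) (12.1183, 10.9371) (4.4788, 22) (0, 22)]
6. shoelace: 221.8022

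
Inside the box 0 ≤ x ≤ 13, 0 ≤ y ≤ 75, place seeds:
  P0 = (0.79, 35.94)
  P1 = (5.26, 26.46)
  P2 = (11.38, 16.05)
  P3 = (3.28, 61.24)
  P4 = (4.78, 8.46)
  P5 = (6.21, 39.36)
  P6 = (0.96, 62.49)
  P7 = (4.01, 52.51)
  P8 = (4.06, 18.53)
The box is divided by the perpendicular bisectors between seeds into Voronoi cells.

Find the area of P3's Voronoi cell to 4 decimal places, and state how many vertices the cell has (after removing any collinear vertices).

1. box [0,13]×[0,75]: [(0, 0) (13, 0) (13, 75) (0, 75)]
2. ⊥bis P3·P0 via (2.035,48.59): [(0, 48.7903) (13, 47.5108) (13, 75) (0, 75)]  |A|=349.0427
3. ⊥bis P3·P1 via (4.27,43.85): [(0, 48.7903) (13, 47.5108) (13, 75) (0, 75)]  |A|=349.0427
4. ⊥bis P3·P2 via (7.33,38.645): [(0, 48.7903) (13, 47.5108) (13, 75) (0, 75)]  |A|=349.0427
5. ⊥bis P3·P4 via (4.03,34.85): [(0, 48.7903) (13, 47.5108) (13, 75) (0, 75)]  |A|=349.0427
6. ⊥bis P3·P5 via (4.745,50.3): [(0, 49.6646) (13, 51.4054) (13, 75) (0, 75)]  |A|=318.0448
7. ⊥bis P3·P6 via (2.12,61.865): [(0, 57.9303) (0, 49.6646) (13, 51.4054) (13, 75) (9.197, 75)]  |A|=239.5493
8. ⊥bis P3·P7 via (3.645,56.875): [(0, 57.9303) (0, 56.5702) (13, 57.6573) (13, 75) (9.197, 75)]  |A|=154.0259
9. ⊥bis P3·P8 via (3.67,39.885): [(0, 57.9303) (0, 56.5702) (13, 57.6573) (13, 75) (9.197, 75)]  |A|=154.0259
10. canonical 5-gon: [(0, 57.9303) (0, 56.5702) (13, 57.6573) (13, 75) (9.197, 75)]
11. shoelace: 154.0259

Area of P3's cell: 154.0259 (5 vertices)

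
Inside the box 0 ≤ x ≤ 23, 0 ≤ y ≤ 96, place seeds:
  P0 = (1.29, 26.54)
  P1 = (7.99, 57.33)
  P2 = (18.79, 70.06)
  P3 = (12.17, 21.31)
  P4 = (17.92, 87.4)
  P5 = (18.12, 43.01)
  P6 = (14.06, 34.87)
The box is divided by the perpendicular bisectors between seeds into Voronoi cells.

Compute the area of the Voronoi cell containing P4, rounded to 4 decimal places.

Area of P4's cell: 405.1205

1. box [0,23]×[0,96]: [(0, 0) (23, 0) (23, 96) (0, 96)]
2. ⊥bis P4·P0 via (9.605,56.97): [(0, 59.5946) (23, 53.3098) (23, 96) (0, 96)]  |A|=909.5996
3. ⊥bis P4·P1 via (12.955,72.365): [(0, 76.6431) (23, 69.0478) (23, 96) (0, 96)]  |A|=532.5539
4. ⊥bis P4·P2 via (18.355,78.73): [(0, 77.8091) (23, 78.9631) (23, 96) (0, 96)]  |A|=405.1205
5. ⊥bis P4·P3 via (15.045,54.355): [(0, 77.8091) (23, 78.9631) (23, 96) (0, 96)]  |A|=405.1205
6. ⊥bis P4·P5 via (18.02,65.205): [(0, 77.8091) (23, 78.9631) (23, 96) (0, 96)]  |A|=405.1205
7. ⊥bis P4·P6 via (15.99,61.135): [(0, 77.8091) (23, 78.9631) (23, 96) (0, 96)]  |A|=405.1205
8. canonical 4-gon: [(0, 77.8091) (23, 78.9631) (23, 96) (0, 96)]
9. shoelace: 405.1205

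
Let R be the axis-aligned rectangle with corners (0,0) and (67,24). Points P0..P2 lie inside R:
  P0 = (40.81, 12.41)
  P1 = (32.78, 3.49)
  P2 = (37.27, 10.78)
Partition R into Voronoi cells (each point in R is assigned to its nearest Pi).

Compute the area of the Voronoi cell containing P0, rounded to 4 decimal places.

1. box [0,67]×[0,24]: [(0, 0) (67, 0) (67, 24) (0, 24)]
2. ⊥bis P0·P1 via (36.795,7.95): [(45.6261, 0) (67, 0) (67, 24) (18.9661, 24)]  |A|=832.8931
3. ⊥bis P0·P2 via (39.04,11.595): [(43.496, 1.9176) (45.6261, 0) (67, 0) (67, 24) (33.3281, 24)]  |A|=674.3198
4. canonical 5-gon: [(43.496, 1.9176) (45.6261, 0) (67, 0) (67, 24) (33.3281, 24)]
5. shoelace: 674.3198

Area of P0's cell: 674.3198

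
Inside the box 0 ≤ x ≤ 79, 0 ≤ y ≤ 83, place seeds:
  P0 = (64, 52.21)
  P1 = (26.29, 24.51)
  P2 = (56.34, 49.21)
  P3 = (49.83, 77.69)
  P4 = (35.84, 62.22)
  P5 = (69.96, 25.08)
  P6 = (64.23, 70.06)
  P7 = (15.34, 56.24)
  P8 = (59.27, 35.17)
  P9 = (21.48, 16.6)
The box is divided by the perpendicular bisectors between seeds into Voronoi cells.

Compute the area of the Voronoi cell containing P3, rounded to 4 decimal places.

Area of P3's cell: 341.9989

1. box [0,79]×[0,83]: [(0, 0) (79, 0) (79, 83) (0, 83)]
2. ⊥bis P3·P0 via (56.915,64.95): [(0, 33.2983) (79, 77.232) (79, 83) (0, 83)]  |A|=2191.0549
3. ⊥bis P3·P1 via (38.06,51.1): [(0, 67.9472) (34.6915, 52.591) (79, 77.232) (79, 83) (0, 83)]  |A|=1590.0434
4. ⊥bis P3·P2 via (53.085,63.45): [(0, 67.9472) (24.7776, 56.9794) (55.0083, 63.8896) (79, 77.232) (79, 83) (0, 83)]  |A|=1489.4573
5. ⊥bis P3·P4 via (42.835,69.955): [(50.6449, 62.8922) (55.0083, 63.8896) (79, 77.232) (79, 83) (28.41, 83)]  |A|=607.5467
6. ⊥bis P3·P5 via (59.895,51.385): [(50.6449, 62.8922) (55.0083, 63.8896) (79, 77.232) (79, 83) (28.41, 83)]  |A|=607.5467
7. ⊥bis P3·P6 via (57.03,73.875): [(50.6449, 62.8922) (51.2886, 63.0394) (61.865, 83) (28.41, 83)]  |A|=341.9989
8. ⊥bis P3·P7 via (32.585,66.965): [(50.6449, 62.8922) (51.2886, 63.0394) (61.865, 83) (28.41, 83)]  |A|=341.9989
9. ⊥bis P3·P8 via (54.55,56.43): [(50.6449, 62.8922) (51.2886, 63.0394) (61.865, 83) (28.41, 83)]  |A|=341.9989
10. ⊥bis P3·P9 via (35.655,47.145): [(50.6449, 62.8922) (51.2886, 63.0394) (61.865, 83) (28.41, 83)]  |A|=341.9989
11. canonical 4-gon: [(50.6449, 62.8922) (51.2886, 63.0394) (61.865, 83) (28.41, 83)]
12. shoelace: 341.9989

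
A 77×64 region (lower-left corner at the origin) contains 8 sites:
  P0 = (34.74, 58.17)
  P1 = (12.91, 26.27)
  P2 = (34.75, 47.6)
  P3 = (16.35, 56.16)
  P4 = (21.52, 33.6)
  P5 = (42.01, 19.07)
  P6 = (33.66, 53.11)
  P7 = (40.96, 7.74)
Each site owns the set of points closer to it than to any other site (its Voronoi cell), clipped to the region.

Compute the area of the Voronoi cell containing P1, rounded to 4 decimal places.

Area of P1's cell: 802.4077

1. box [0,77]×[0,64]: [(0, 0) (77, 0) (77, 64) (0, 64)]
2. ⊥bis P1·P0 via (23.825,42.22): [(0, 58.5241) (0, 0) (77, 0) (77, 5.831)]  |A|=2477.6687
3. ⊥bis P1·P2 via (23.83,36.935): [(8.2769, 52.86) (0, 58.5241) (0, 0) (59.9025, 0)]  |A|=1825.4214
4. ⊥bis P1·P3 via (14.63,41.215): [(20.2856, 40.5641) (0, 42.8987) (0, 0) (59.9025, 0)]  |A|=1650.06
5. ⊥bis P1·P4 via (17.215,29.935): [(6.8496, 42.1104) (0, 42.8987) (0, 0) (42.6997, 0)]  |A|=1045.9722
6. ⊥bis P1·P5 via (27.46,22.67): [(26.5457, 18.9749) (6.8496, 42.1104) (0, 42.8987) (0, 0) (21.8509, 0)]  |A|=848.1704
7. ⊥bis P1·P6 via (23.285,39.69): [(26.5457, 18.9749) (6.8496, 42.1104) (0, 42.8987) (0, 0) (21.8509, 0)]  |A|=848.1704
8. ⊥bis P1·P7 via (26.935,17.005): [(25.5334, 14.8833) (26.5457, 18.9749) (6.8496, 42.1104) (0, 42.8987) (0, 0) (15.7014, 0)]  |A|=802.4077
9. canonical 6-gon: [(25.5334, 14.8833) (26.5457, 18.9749) (6.8496, 42.1104) (0, 42.8987) (0, 0) (15.7014, 0)]
10. shoelace: 802.4077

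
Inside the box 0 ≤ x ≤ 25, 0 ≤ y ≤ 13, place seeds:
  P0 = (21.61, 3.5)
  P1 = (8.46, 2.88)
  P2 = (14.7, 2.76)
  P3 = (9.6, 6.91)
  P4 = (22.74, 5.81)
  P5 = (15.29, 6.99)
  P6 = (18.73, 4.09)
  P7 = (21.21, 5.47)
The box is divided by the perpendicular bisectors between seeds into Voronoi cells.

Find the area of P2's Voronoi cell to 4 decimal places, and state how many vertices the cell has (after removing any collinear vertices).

Area of P2's cell: 26.8410 (5 vertices)

1. box [0,25]×[0,13]: [(0, 0) (25, 0) (25, 13) (0, 13)]
2. ⊥bis P2·P0 via (18.155,3.13): [(0, 0) (18.4902, 0) (17.098, 13) (0, 13)]  |A|=231.3233
3. ⊥bis P2·P1 via (11.58,2.82): [(11.5258, 0) (18.4902, 0) (17.098, 13) (11.7758, 13)]  |A|=79.8633
4. ⊥bis P2·P3 via (12.15,4.835): [(11.6059, 4.1663) (11.5258, 0) (18.4902, 0) (17.2953, 11.1581)]  |A|=50.4267
5. ⊥bis P2·P4 via (18.72,4.285): [(16.4887, 10.1669) (11.6059, 4.1663) (11.5258, 0) (18.4902, 0) (17.7604, 6.8145)]  |A|=48.4444
6. ⊥bis P2·P5 via (14.995,4.875): [(12.4692, 5.2273) (11.6059, 4.1663) (11.5258, 0) (18.4902, 0) (18.0132, 4.454)]  |A|=32.1206
7. ⊥bis P2·P6 via (16.715,3.425): [(16.2964, 4.6935) (12.4692, 5.2273) (11.6059, 4.1663) (11.5258, 0) (17.8453, 0)]  |A|=26.841
8. ⊥bis P2·P7 via (17.955,4.115): [(16.2964, 4.6935) (12.4692, 5.2273) (11.6059, 4.1663) (11.5258, 0) (17.8453, 0)]  |A|=26.841
9. canonical 5-gon: [(16.2964, 4.6935) (12.4692, 5.2273) (11.6059, 4.1663) (11.5258, 0) (17.8453, 0)]
10. shoelace: 26.841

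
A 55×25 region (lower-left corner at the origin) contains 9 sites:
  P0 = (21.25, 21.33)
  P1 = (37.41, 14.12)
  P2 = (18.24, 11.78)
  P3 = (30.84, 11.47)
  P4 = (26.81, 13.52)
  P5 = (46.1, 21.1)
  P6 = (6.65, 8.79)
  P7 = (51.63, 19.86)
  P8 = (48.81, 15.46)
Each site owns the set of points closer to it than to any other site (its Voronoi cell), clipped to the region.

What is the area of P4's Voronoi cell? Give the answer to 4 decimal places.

1. box [0,55]×[0,25]: [(0, 0) (55, 0) (55, 25) (0, 25)]
2. ⊥bis P4·P0 via (24.03,17.425): [(0, 0.3179) (0, 0) (55, 0) (55, 25) (34.6704, 25)]  |A|=947.1298
3. ⊥bis P4·P1 via (32.11,13.82): [(31.6009, 22.8148) (0, 0.3179) (0, 0) (32.8923, 0)]  |A|=380.2367
4. ⊥bis P4·P2 via (22.525,12.65): [(31.6009, 22.8148) (21.868, 15.8859) (25.0934, 0) (32.8923, 0)]  |A|=177.4463
5. ⊥bis P4·P3 via (28.825,12.495): [(31.8486, 18.4389) (31.6009, 22.8148) (21.868, 15.8859) (24.3447, 3.6874)]  |A|=86.1882
6. ⊥bis P4·P5 via (36.455,17.31): [(31.8486, 18.4389) (31.6009, 22.8148) (21.868, 15.8859) (24.3447, 3.6874)]  |A|=86.1882
7. ⊥bis P4·P6 via (16.73,11.155): [(31.8486, 18.4389) (31.6009, 22.8148) (21.868, 15.8859) (24.3447, 3.6874)]  |A|=86.1882
8. ⊥bis P4·P7 via (39.22,16.69): [(31.8486, 18.4389) (31.6009, 22.8148) (21.868, 15.8859) (24.3447, 3.6874)]  |A|=86.1882
9. ⊥bis P4·P8 via (37.81,14.49): [(31.8486, 18.4389) (31.6009, 22.8148) (21.868, 15.8859) (24.3447, 3.6874)]  |A|=86.1882
10. canonical 4-gon: [(31.8486, 18.4389) (31.6009, 22.8148) (21.868, 15.8859) (24.3447, 3.6874)]
11. shoelace: 86.1882

Area of P4's cell: 86.1882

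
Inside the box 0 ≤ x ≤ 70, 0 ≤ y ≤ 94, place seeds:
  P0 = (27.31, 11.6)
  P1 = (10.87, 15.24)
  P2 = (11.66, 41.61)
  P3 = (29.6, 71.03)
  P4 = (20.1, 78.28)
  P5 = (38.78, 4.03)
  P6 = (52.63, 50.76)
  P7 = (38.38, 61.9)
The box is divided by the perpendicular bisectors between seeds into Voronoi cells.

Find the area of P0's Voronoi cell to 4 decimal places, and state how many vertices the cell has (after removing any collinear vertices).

Area of P0's cell: 575.4963 (5 vertices)

1. box [0,70]×[0,94]: [(0, 0) (70, 0) (70, 94) (0, 94)]
2. ⊥bis P0·P1 via (19.09,13.42): [(16.1187, 0) (70, 0) (70, 94) (36.9313, 94)]  |A|=4086.6511
3. ⊥bis P0·P2 via (19.485,26.605): [(22.3388, 28.0932) (16.1187, 0) (70, 0) (70, 52.9482)]  |A|=2018.6379
4. ⊥bis P0·P3 via (28.455,41.315): [(46.3688, 40.6247) (22.3388, 28.0932) (16.1187, 0) (70, 0) (70, 39.7142)]  |A|=1862.2699
5. ⊥bis P0·P4 via (23.705,44.94): [(46.3688, 40.6247) (22.3388, 28.0932) (16.1187, 0) (70, 0) (70, 39.7142)]  |A|=1862.2699
6. ⊥bis P0·P5 via (33.045,7.815): [(54.4923, 40.3117) (46.3688, 40.6247) (22.3388, 28.0932) (16.1187, 0) (27.8872, 0)]  |A|=705.5128
7. ⊥bis P0·P6 via (39.97,31.18): [(45.9245, 27.3299) (34.7411, 34.5609) (22.3388, 28.0932) (16.1187, 0) (27.8872, 0)]  |A|=575.4963
8. ⊥bis P0·P7 via (32.845,36.75): [(45.9245, 27.3299) (34.7411, 34.5609) (22.3388, 28.0932) (16.1187, 0) (27.8872, 0)]  |A|=575.4963
9. canonical 5-gon: [(45.9245, 27.3299) (34.7411, 34.5609) (22.3388, 28.0932) (16.1187, 0) (27.8872, 0)]
10. shoelace: 575.4963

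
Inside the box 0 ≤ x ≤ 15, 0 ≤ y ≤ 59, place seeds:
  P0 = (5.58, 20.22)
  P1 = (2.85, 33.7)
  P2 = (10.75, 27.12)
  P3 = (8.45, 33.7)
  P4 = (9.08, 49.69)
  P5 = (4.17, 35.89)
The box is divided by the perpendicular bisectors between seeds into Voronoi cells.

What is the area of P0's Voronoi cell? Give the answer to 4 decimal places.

Area of P0's cell: 355.4042

1. box [0,15]×[0,59]: [(0, 0) (15, 0) (15, 59) (0, 59)]
2. ⊥bis P0·P1 via (4.215,26.96): [(0, 26.1064) (0, 0) (15, 0) (15, 29.1442)]  |A|=414.3793
3. ⊥bis P0·P2 via (8.165,23.67): [(3.8679, 26.8897) (0, 26.1064) (0, 0) (15, 0) (15, 18.5487)]  |A|=355.4042
4. ⊥bis P0·P3 via (7.015,26.96): [(3.8679, 26.8897) (0, 26.1064) (0, 0) (15, 0) (15, 18.5487)]  |A|=355.4042
5. ⊥bis P0·P4 via (7.33,34.955): [(3.8679, 26.8897) (0, 26.1064) (0, 0) (15, 0) (15, 18.5487)]  |A|=355.4042
6. ⊥bis P0·P5 via (4.875,28.055): [(3.8679, 26.8897) (0, 26.1064) (0, 0) (15, 0) (15, 18.5487)]  |A|=355.4042
7. canonical 5-gon: [(3.8679, 26.8897) (0, 26.1064) (0, 0) (15, 0) (15, 18.5487)]
8. shoelace: 355.4042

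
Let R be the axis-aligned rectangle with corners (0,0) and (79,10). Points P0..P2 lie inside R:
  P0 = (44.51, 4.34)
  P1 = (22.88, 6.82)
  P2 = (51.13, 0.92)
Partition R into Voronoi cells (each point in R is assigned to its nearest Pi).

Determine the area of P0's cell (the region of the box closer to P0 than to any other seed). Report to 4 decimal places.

Area of P0's cell: 154.1588

1. box [0,79]×[0,10]: [(0, 0) (79, 0) (79, 10) (0, 10)]
2. ⊥bis P0·P1 via (33.695,5.58): [(33.0552, 0) (79, 0) (79, 10) (34.2018, 10)]  |A|=453.715
3. ⊥bis P0·P2 via (47.82,2.63): [(33.0552, 0) (46.4613, 0) (51.6275, 10) (34.2018, 10)]  |A|=154.1588
4. canonical 4-gon: [(33.0552, 0) (46.4613, 0) (51.6275, 10) (34.2018, 10)]
5. shoelace: 154.1588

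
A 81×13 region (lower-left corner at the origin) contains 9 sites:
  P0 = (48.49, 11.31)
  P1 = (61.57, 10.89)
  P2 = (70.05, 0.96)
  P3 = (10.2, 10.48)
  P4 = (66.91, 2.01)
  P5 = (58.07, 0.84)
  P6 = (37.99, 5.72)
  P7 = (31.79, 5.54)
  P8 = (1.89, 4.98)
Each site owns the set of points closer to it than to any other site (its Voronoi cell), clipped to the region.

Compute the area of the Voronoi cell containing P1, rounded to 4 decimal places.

1. box [0,81]×[0,13]: [(0, 0) (81, 0) (81, 13) (0, 13)]
2. ⊥bis P1·P0 via (55.03,11.1): [(54.6736, 0) (81, 0) (81, 13) (55.091, 13)]  |A|=339.5302
3. ⊥bis P1·P2 via (65.81,5.925): [(54.6736, 0) (58.8719, 0) (74.0948, 13) (55.091, 13)]  |A|=150.8133
4. ⊥bis P1·P3 via (35.885,10.685): [(54.6736, 0) (58.8719, 0) (74.0948, 13) (55.091, 13)]  |A|=150.8133
5. ⊥bis P1·P4 via (64.24,6.45): [(54.6964, 0.7109) (71.6254, 10.8912) (74.0948, 13) (55.091, 13)]  |A|=122.0494
6. ⊥bis P1·P5 via (59.82,5.865): [(54.9167, 7.5726) (62.003, 5.1048) (71.6254, 10.8912) (74.0948, 13) (55.091, 13)]  |A|=97.4659
7. ⊥bis P1·P6 via (49.78,8.305): [(54.9167, 7.5726) (62.003, 5.1048) (71.6254, 10.8912) (74.0948, 13) (55.091, 13)]  |A|=97.4659
8. ⊥bis P1·P7 via (46.68,8.215): [(54.9167, 7.5726) (62.003, 5.1048) (71.6254, 10.8912) (74.0948, 13) (55.091, 13)]  |A|=97.4659
9. ⊥bis P1·P8 via (31.73,7.935): [(54.9167, 7.5726) (62.003, 5.1048) (71.6254, 10.8912) (74.0948, 13) (55.091, 13)]  |A|=97.4659
10. canonical 5-gon: [(54.9167, 7.5726) (62.003, 5.1048) (71.6254, 10.8912) (74.0948, 13) (55.091, 13)]
11. shoelace: 97.4659

Area of P1's cell: 97.4659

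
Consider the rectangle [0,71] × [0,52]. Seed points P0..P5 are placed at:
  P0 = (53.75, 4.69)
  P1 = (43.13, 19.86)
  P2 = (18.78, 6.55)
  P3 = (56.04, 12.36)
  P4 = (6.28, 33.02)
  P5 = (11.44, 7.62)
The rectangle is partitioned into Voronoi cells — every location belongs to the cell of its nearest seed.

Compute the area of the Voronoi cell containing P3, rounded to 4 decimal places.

Area of P3's cell: 600.2825

1. box [0,71]×[0,52]: [(0, 0) (71, 0) (71, 52) (0, 52)]
2. ⊥bis P3·P0 via (54.895,8.525): [(0, 24.9148) (71, 3.7166) (71, 52) (0, 52)]  |A|=2675.5864
3. ⊥bis P3·P1 via (49.585,16.11): [(46.6147, 10.9972) (71, 3.7166) (71, 52) (70.4351, 52)]  |A|=600.2825
4. ⊥bis P3·P2 via (37.41,9.455): [(46.6147, 10.9972) (71, 3.7166) (71, 52) (70.4351, 52)]  |A|=600.2825
5. ⊥bis P3·P4 via (31.16,22.69): [(46.6147, 10.9972) (71, 3.7166) (71, 52) (70.4351, 52)]  |A|=600.2825
6. ⊥bis P3·P5 via (33.74,9.99): [(46.6147, 10.9972) (71, 3.7166) (71, 52) (70.4351, 52)]  |A|=600.2825
7. canonical 4-gon: [(46.6147, 10.9972) (71, 3.7166) (71, 52) (70.4351, 52)]
8. shoelace: 600.2825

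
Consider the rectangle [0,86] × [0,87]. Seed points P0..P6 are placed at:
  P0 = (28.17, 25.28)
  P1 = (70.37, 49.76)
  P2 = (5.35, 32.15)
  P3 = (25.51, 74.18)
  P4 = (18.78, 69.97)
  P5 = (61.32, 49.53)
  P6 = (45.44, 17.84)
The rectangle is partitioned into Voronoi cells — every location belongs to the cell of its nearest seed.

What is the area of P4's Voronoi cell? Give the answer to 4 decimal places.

Area of P4's cell: 887.3863

1. box [0,86]×[0,87]: [(0, 0) (86, 0) (86, 87) (0, 87)]
2. ⊥bis P4·P0 via (23.475,47.625): [(0, 42.6926) (86, 60.7624) (86, 87) (0, 87)]  |A|=3033.4369
3. ⊥bis P4·P1 via (44.575,59.865): [(0, 42.6926) (41.2425, 51.3582) (55.2049, 87) (0, 87)]  |A|=1897.4766
4. ⊥bis P4·P2 via (12.065,51.06): [(0, 55.3443) (22.3839, 47.3957) (41.2425, 51.3582) (55.2049, 87) (0, 87)]  |A|=1755.879
5. ⊥bis P4·P3 via (22.145,72.075): [(0, 55.3443) (22.3839, 47.3957) (35.8176, 50.2184) (12.8086, 87) (0, 87)]  |A|=887.455
6. ⊥bis P4·P5 via (40.05,59.75): [(0, 55.3443) (22.3839, 47.3957) (35.4311, 50.1372) (35.6211, 50.5325) (12.8086, 87) (0, 87)]  |A|=887.3863
7. ⊥bis P4·P6 via (32.11,43.905): [(0, 55.3443) (22.3839, 47.3957) (35.4311, 50.1372) (35.6211, 50.5325) (12.8086, 87) (0, 87)]  |A|=887.3863
8. canonical 6-gon: [(0, 55.3443) (22.3839, 47.3957) (35.4311, 50.1372) (35.6211, 50.5325) (12.8086, 87) (0, 87)]
9. shoelace: 887.3863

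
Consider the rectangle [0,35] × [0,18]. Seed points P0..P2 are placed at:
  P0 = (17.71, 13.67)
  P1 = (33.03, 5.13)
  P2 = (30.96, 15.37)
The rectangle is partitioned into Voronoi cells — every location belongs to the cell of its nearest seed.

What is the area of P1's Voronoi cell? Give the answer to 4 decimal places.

1. box [0,35]×[0,18]: [(0, 0) (35, 0) (35, 18) (0, 18)]
2. ⊥bis P1·P0 via (25.37,9.4): [(20.1301, 0) (35, 0) (35, 18) (30.164, 18)]  |A|=177.3536
3. ⊥bis P1·P2 via (31.995,10.25): [(25.0626, 8.8486) (20.1301, 0) (35, 0) (35, 10.8575)]  |A|=119.7366
4. canonical 4-gon: [(25.0626, 8.8486) (20.1301, 0) (35, 0) (35, 10.8575)]
5. shoelace: 119.7366

Area of P1's cell: 119.7366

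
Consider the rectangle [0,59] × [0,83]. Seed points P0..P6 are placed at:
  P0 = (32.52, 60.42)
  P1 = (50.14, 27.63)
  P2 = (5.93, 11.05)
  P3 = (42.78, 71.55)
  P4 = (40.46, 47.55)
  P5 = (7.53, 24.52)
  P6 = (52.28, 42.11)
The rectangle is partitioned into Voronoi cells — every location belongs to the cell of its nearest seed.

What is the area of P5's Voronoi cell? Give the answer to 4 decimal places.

1. box [0,59]×[0,83]: [(0, 0) (59, 0) (59, 83) (0, 83)]
2. ⊥bis P5·P0 via (20.025,42.47): [(0, 56.4094) (0, 0) (59, 0) (59, 15.3395)]  |A|=2116.5925
3. ⊥bis P5·P1 via (28.835,26.075): [(28.0459, 36.8867) (0, 56.4094) (0, 0) (30.7382, 0)]  |A|=1357.9397
4. ⊥bis P5·P2 via (6.73,17.785): [(29.6387, 15.0639) (28.0459, 36.8867) (0, 56.4094) (0, 18.5844)]  |A|=851.0136
5. ⊥bis P5·P3 via (25.155,48.035): [(29.6387, 15.0639) (28.0459, 36.8867) (0, 56.4094) (0, 18.5844)]  |A|=851.0136
6. ⊥bis P5·P4 via (23.995,36.035): [(29.6387, 15.0639) (28.5873, 29.4686) (18.9914, 43.1895) (0, 56.4094) (0, 18.5844)]  |A|=819.1366
7. ⊥bis P5·P6 via (29.905,33.315): [(29.6387, 15.0639) (28.5873, 29.4686) (18.9914, 43.1895) (0, 56.4094) (0, 18.5844)]  |A|=819.1366
8. canonical 5-gon: [(29.6387, 15.0639) (28.5873, 29.4686) (18.9914, 43.1895) (0, 56.4094) (0, 18.5844)]
9. shoelace: 819.1366

Area of P5's cell: 819.1366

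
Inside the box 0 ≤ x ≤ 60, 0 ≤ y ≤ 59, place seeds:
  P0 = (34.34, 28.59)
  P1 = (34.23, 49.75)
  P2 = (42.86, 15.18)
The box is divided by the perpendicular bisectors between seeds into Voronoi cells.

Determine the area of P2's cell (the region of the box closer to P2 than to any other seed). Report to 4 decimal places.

Area of P2's cell: 990.7434

1. box [0,60]×[0,59]: [(0, 0) (60, 0) (60, 59) (0, 59)]
2. ⊥bis P2·P0 via (38.6,21.885): [(4.1542, 0) (60, 0) (60, 35.4814)]  |A|=990.7434
3. ⊥bis P2·P1 via (38.545,32.465): [(4.1542, 0) (60, 0) (60, 35.4814)]  |A|=990.7434
4. canonical 3-gon: [(4.1542, 0) (60, 0) (60, 35.4814)]
5. shoelace: 990.7434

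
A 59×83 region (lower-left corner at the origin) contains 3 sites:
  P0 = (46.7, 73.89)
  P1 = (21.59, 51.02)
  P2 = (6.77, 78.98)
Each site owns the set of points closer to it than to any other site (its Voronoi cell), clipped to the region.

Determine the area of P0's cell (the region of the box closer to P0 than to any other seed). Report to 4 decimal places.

1. box [0,59]×[0,83]: [(0, 0) (59, 0) (59, 83) (0, 83)]
2. ⊥bis P0·P1 via (34.145,62.455): [(59, 35.1656) (59, 83) (15.4328, 83)]  |A|=1042.0067
3. ⊥bis P0·P2 via (26.735,76.435): [(26.0815, 71.3083) (59, 35.1656) (59, 83) (27.5719, 83)]  |A|=971.0433
4. canonical 4-gon: [(26.0815, 71.3083) (59, 35.1656) (59, 83) (27.5719, 83)]
5. shoelace: 971.0433

Area of P0's cell: 971.0433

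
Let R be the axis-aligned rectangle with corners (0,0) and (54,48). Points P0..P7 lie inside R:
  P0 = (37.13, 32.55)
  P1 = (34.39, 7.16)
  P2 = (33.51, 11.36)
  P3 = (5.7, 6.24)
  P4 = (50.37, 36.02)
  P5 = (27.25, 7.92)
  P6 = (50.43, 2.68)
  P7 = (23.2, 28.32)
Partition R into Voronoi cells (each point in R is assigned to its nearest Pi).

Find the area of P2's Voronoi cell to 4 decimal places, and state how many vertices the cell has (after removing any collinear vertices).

Area of P2's cell: 205.0223 (6 vertices)

1. box [0,54]×[0,48]: [(0, 0) (54, 0) (54, 48) (0, 48)]
2. ⊥bis P2·P0 via (35.32,21.955): [(0, 27.9889) (0, 0) (54, 0) (54, 18.7638)]  |A|=1262.3229
3. ⊥bis P2·P1 via (33.95,9.26): [(0, 27.9889) (0, 2.1467) (54, 13.461) (54, 18.7638)]  |A|=840.9172
4. ⊥bis P2·P3 via (19.605,8.8): [(16.5941, 25.154) (20.0563, 6.3489) (54, 13.461) (54, 18.7638)]  |A|=430.6481
5. ⊥bis P2·P4 via (41.94,23.69): [(47.5281, 19.8694) (16.5941, 25.154) (20.0563, 6.3489) (54, 13.461) (54, 15.4446)]  |A|=419.9074
6. ⊥bis P2·P5 via (30.38,9.64): [(47.5281, 19.8694) (22.3997, 24.1622) (30.9359, 8.6285) (54, 13.461) (54, 15.4446)]  |A|=272.8068
7. ⊥bis P2·P6 via (41.97,7.02): [(48.2934, 19.3462) (47.5281, 19.8694) (22.3997, 24.1622) (30.9359, 8.6285) (44.2234, 11.4125)]  |A|=232.5331
8. ⊥bis P2·P7 via (28.355,19.84): [(48.2934, 19.3462) (47.5281, 19.8694) (32.5989, 22.4199) (25.6714, 18.2086) (30.9359, 8.6285) (44.2234, 11.4125)]  |A|=205.0223
9. canonical 6-gon: [(48.2934, 19.3462) (47.5281, 19.8694) (32.5989, 22.4199) (25.6714, 18.2086) (30.9359, 8.6285) (44.2234, 11.4125)]
10. shoelace: 205.0223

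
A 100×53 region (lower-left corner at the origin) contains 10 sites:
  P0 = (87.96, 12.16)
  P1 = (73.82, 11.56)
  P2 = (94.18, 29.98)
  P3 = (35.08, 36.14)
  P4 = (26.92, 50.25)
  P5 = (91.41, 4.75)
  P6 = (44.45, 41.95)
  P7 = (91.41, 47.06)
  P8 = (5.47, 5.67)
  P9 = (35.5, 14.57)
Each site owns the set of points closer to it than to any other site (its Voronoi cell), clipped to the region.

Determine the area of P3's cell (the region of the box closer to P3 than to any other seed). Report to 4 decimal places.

Area of P3's cell: 450.7077

1. box [0,100]×[0,53]: [(0, 0) (100, 0) (100, 53) (0, 53)]
2. ⊥bis P3·P0 via (61.52,24.15): [(0, 0) (50.5685, 0) (74.6029, 53) (0, 53)]  |A|=3317.0409
3. ⊥bis P3·P1 via (54.45,23.85): [(0, 0) (39.3175, 0) (72.9453, 53) (0, 53)]  |A|=2974.9636
4. ⊥bis P3·P2 via (64.63,33.06): [(0, 0) (39.3175, 0) (65.4824, 41.2379) (66.7083, 53) (0, 53)]  |A|=2938.2839
5. ⊥bis P3·P4 via (31,43.195): [(0, 25.2673) (0, 0) (39.3175, 0) (65.4824, 41.2379) (66.7083, 53) (47.9545, 53)]  |A|=2273.3301
6. ⊥bis P3·P5 via (63.245,20.445): [(0, 25.2673) (0, 0) (39.3175, 0) (65.4824, 41.2379) (66.7083, 53) (47.9545, 53)]  |A|=2273.3301
7. ⊥bis P3·P6 via (39.765,39.045): [(35.5575, 45.8306) (0, 25.2673) (0, 0) (39.3175, 0) (51.7882, 19.6548)]  |A|=1672.9146
8. ⊥bis P3·P7 via (63.245,41.6): [(35.5575, 45.8306) (0, 25.2673) (0, 0) (39.3175, 0) (51.7882, 19.6548)]  |A|=1672.9146
9. ⊥bis P3·P8 via (20.275,20.905): [(35.5575, 45.8306) (9.8965, 30.9906) (40.2595, 1.4846) (51.7882, 19.6548)]  |A|=902.2148
10. ⊥bis P3·P9 via (35.29,25.355): [(48.099, 25.6044) (35.5575, 45.8306) (9.8965, 30.9906) (16.0807, 24.981)]  |A|=450.7077
11. canonical 4-gon: [(48.099, 25.6044) (35.5575, 45.8306) (9.8965, 30.9906) (16.0807, 24.981)]
12. shoelace: 450.7077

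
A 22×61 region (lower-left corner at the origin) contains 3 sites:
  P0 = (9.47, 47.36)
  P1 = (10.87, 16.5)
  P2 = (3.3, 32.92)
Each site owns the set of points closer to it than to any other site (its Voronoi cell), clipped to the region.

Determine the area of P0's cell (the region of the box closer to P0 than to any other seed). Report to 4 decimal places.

1. box [0,22]×[0,61]: [(0, 0) (22, 0) (22, 61) (0, 61)]
2. ⊥bis P0·P1 via (10.17,31.93): [(0, 31.4686) (22, 32.4667) (22, 61) (0, 61)]  |A|=638.7116
3. ⊥bis P0·P2 via (6.385,40.14): [(0, 42.8682) (22, 33.4679) (22, 61) (0, 61)]  |A|=502.3023
4. canonical 4-gon: [(0, 42.8682) (22, 33.4679) (22, 61) (0, 61)]
5. shoelace: 502.3023

Area of P0's cell: 502.3023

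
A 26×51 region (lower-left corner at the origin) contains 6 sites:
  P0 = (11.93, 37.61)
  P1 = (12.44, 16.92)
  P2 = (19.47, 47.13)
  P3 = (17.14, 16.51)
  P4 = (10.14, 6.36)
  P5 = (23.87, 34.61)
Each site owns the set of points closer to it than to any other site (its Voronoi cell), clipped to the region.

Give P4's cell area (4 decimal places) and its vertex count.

1. box [0,26]×[0,51]: [(0, 0) (26, 0) (26, 51) (0, 51)]
2. ⊥bis P4·P0 via (11.035,21.985): [(0, 22.6171) (0, 0) (26, 0) (26, 21.1278)]  |A|=568.6836
3. ⊥bis P4·P1 via (11.29,11.64): [(0, 14.099) (0, 0) (26, 0) (26, 8.4361)]  |A|=292.9565
4. ⊥bis P4·P2 via (14.805,26.745): [(0, 14.099) (0, 0) (26, 0) (26, 8.4361)]  |A|=292.9565
5. ⊥bis P4·P3 via (13.64,11.435): [(14.2903, 10.9865) (0, 14.099) (0, 0) (26, 0) (26, 2.9109)]  |A|=260.6069
6. ⊥bis P4·P5 via (17.005,20.485): [(14.2903, 10.9865) (0, 14.099) (0, 0) (26, 0) (26, 2.9109)]  |A|=260.6069
7. canonical 5-gon: [(14.2903, 10.9865) (0, 14.099) (0, 0) (26, 0) (26, 2.9109)]
8. shoelace: 260.6069

Area of P4's cell: 260.6069 (5 vertices)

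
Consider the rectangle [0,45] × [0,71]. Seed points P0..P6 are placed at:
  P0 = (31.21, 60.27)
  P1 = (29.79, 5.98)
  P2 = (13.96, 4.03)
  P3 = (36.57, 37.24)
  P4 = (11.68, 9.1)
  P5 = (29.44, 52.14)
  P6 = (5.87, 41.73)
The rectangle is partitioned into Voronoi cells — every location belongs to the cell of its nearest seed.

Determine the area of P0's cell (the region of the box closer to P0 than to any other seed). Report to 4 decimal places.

1. box [0,45]×[0,71]: [(0, 0) (45, 0) (45, 71) (0, 71)]
2. ⊥bis P0·P1 via (30.5,33.125): [(0, 33.9228) (45, 32.7457) (45, 71) (0, 71)]  |A|=1694.9589
3. ⊥bis P0·P2 via (22.585,32.15): [(0, 39.0773) (18.372, 33.4422) (45, 32.7457) (45, 71) (0, 71)]  |A|=1647.6093
4. ⊥bis P0·P3 via (33.89,48.755): [(0, 40.8674) (45, 51.3407) (45, 71) (0, 71)]  |A|=1120.3158
5. ⊥bis P0·P4 via (21.445,34.685): [(0, 42.8699) (3.2591, 41.626) (45, 51.3407) (45, 71) (0, 71)]  |A|=1117.0527
6. ⊥bis P0·P5 via (30.325,56.205): [(0, 62.8071) (45, 53.0101) (45, 71) (0, 71)]  |A|=589.1131
7. ⊥bis P0·P6 via (18.54,51): [(11.7773, 60.2431) (45, 53.0101) (45, 71) (3.907, 71)]  |A|=519.8543
8. canonical 4-gon: [(11.7773, 60.2431) (45, 53.0101) (45, 71) (3.907, 71)]
9. shoelace: 519.8543

Area of P0's cell: 519.8543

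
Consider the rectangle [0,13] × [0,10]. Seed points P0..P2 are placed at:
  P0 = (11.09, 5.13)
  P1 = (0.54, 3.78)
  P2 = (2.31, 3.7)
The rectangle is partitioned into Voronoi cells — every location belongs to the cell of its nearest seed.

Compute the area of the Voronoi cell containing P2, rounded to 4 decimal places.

Area of P2's cell: 51.2277

1. box [0,13]×[0,10]: [(0, 0) (13, 0) (13, 10) (0, 10)]
2. ⊥bis P2·P0 via (6.7,4.415): [(0, 0) (7.4191, 0) (5.7904, 10) (0, 10)]  |A|=66.0472
3. ⊥bis P2·P1 via (1.425,3.74): [(1.256, 0) (7.4191, 0) (5.7904, 10) (1.7079, 10)]  |A|=51.2277
4. canonical 4-gon: [(1.256, 0) (7.4191, 0) (5.7904, 10) (1.7079, 10)]
5. shoelace: 51.2277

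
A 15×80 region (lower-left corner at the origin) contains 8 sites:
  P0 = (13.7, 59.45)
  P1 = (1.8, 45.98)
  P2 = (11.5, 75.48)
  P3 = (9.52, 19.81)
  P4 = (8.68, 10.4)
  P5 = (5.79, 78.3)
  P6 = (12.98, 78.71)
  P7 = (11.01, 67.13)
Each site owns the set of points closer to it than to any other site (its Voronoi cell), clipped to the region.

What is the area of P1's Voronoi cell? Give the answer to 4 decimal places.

1. box [0,15]×[0,80]: [(0, 0) (15, 0) (15, 80) (0, 80)]
2. ⊥bis P1·P0 via (7.75,52.715): [(0, 59.5617) (0, 0) (15, 0) (15, 46.31)]  |A|=794.0379
3. ⊥bis P1·P2 via (6.65,60.73): [(0, 59.5617) (0, 0) (15, 0) (15, 46.31)]  |A|=794.0379
4. ⊥bis P1·P3 via (5.66,32.895): [(0, 59.5617) (0, 31.2253) (15, 35.6502) (15, 46.31)]  |A|=292.4711
5. ⊥bis P1·P4 via (5.24,28.19): [(0, 59.5617) (0, 31.2253) (15, 35.6502) (15, 46.31)]  |A|=292.4711
6. ⊥bis P1·P5 via (3.795,62.14): [(0, 59.5617) (0, 31.2253) (15, 35.6502) (15, 46.31)]  |A|=292.4711
7. ⊥bis P1·P6 via (7.39,62.345): [(0, 59.5617) (0, 31.2253) (15, 35.6502) (15, 46.31)]  |A|=292.4711
8. ⊥bis P1·P7 via (6.405,56.555): [(0.4857, 59.1326) (0, 59.3441) (0, 31.2253) (15, 35.6502) (15, 46.31)]  |A|=292.4182
9. canonical 5-gon: [(0.4857, 59.1326) (0, 59.3441) (0, 31.2253) (15, 35.6502) (15, 46.31)]
10. shoelace: 292.4182

Area of P1's cell: 292.4182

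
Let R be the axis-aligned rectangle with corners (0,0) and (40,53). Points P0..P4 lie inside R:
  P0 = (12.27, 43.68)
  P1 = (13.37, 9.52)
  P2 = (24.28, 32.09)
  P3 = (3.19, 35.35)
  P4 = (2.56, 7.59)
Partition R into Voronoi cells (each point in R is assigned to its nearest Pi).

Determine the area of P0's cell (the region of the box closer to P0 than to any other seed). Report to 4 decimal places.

1. box [0,40]×[0,53]: [(0, 0) (40, 0) (40, 53) (0, 53)]
2. ⊥bis P0·P1 via (12.82,26.6): [(0, 26.1872) (40, 27.4752) (40, 53) (0, 53)]  |A|=1046.7518
3. ⊥bis P0·P2 via (18.275,37.885): [(0, 26.1872) (7.2103, 26.4194) (32.8614, 53) (0, 53)]  |A|=533.4033
4. ⊥bis P0·P3 via (7.73,39.515): [(0, 47.941) (13.6357, 33.0776) (32.8614, 53) (0, 53)]  |A|=361.8311
5. ⊥bis P0·P4 via (7.415,25.635): [(0, 47.941) (13.6357, 33.0776) (32.8614, 53) (0, 53)]  |A|=361.8311
6. canonical 4-gon: [(0, 47.941) (13.6357, 33.0776) (32.8614, 53) (0, 53)]
7. shoelace: 361.8311

Area of P0's cell: 361.8311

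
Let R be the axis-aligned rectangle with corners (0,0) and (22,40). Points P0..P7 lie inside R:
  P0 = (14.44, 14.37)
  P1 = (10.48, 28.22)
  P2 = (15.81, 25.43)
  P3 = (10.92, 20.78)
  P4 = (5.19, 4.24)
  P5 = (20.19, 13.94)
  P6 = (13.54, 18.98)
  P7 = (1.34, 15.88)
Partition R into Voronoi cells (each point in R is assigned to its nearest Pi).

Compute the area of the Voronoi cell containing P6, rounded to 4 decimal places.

1. box [0,22]×[0,40]: [(0, 0) (22, 0) (22, 40) (0, 40)]
2. ⊥bis P6·P0 via (13.99,16.675): [(0, 13.9438) (22, 18.2388) (22, 40) (0, 40)]  |A|=525.9921
3. ⊥bis P6·P1 via (12.01,23.6): [(0, 19.6227) (0, 13.9438) (22, 18.2388) (22, 26.9084)]  |A|=157.8335
4. ⊥bis P6·P2 via (14.675,22.205): [(11.3409, 23.3784) (0, 19.6227) (0, 13.9438) (22, 18.2388) (22, 19.6271)]  |A|=119.0272
5. ⊥bis P6·P3 via (12.23,19.88): [(13.9924, 22.4452) (9.4144, 15.7817) (22, 18.2388) (22, 19.6271)]  |A|=41.8665
6. ⊥bis P6·P4 via (9.365,11.61): [(13.9924, 22.4452) (9.4144, 15.7817) (22, 18.2388) (22, 19.6271)]  |A|=41.8665
7. ⊥bis P6·P5 via (16.865,16.46): [(19.8411, 20.3868) (13.9924, 22.4452) (9.4144, 15.7817) (17.5555, 17.3711)]  |A|=34.6578
8. ⊥bis P6·P7 via (7.44,17.43): [(19.8411, 20.3868) (13.9924, 22.4452) (9.4144, 15.7817) (17.5555, 17.3711)]  |A|=34.6578
9. canonical 4-gon: [(19.8411, 20.3868) (13.9924, 22.4452) (9.4144, 15.7817) (17.5555, 17.3711)]
10. shoelace: 34.6578

Area of P6's cell: 34.6578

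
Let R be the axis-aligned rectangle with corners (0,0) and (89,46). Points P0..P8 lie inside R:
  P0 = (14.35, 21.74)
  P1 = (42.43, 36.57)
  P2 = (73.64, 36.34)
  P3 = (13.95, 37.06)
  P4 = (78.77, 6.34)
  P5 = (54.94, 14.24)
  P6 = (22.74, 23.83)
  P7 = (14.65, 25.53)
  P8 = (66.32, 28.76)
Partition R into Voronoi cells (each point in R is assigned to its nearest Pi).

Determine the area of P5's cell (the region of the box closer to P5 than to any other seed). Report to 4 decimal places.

1. box [0,89]×[0,46]: [(0, 0) (89, 0) (89, 46) (0, 46)]
2. ⊥bis P5·P0 via (34.645,17.99): [(31.3209, 0) (89, 0) (89, 46) (39.8205, 46)]  |A|=2457.7469
3. ⊥bis P5·P1 via (48.685,25.405): [(34.5521, 17.4873) (31.3209, 0) (89, 0) (89, 46) (85.4465, 46)]  |A|=1807.287
4. ⊥bis P5·P2 via (64.29,25.29): [(57.992, 30.6191) (34.5521, 17.4873) (31.3209, 0) (89, 0) (89, 4.3815)]  |A|=1134.7061
5. ⊥bis P5·P3 via (34.445,25.65): [(57.992, 30.6191) (34.5521, 17.4873) (31.3209, 0) (89, 0) (89, 4.3815)]  |A|=1134.7061
6. ⊥bis P5·P4 via (66.855,10.29): [(70.1765, 20.3091) (57.992, 30.6191) (34.5521, 17.4873) (31.3209, 0) (63.4437, 0)]  |A|=833.9552
7. ⊥bis P5·P6 via (38.84,19.035): [(70.1765, 20.3091) (57.992, 30.6191) (39.1455, 20.0606) (33.1709, 0) (63.4437, 0)]  |A|=779.3943
8. ⊥bis P5·P7 via (34.795,19.885): [(70.1765, 20.3091) (57.992, 30.6191) (39.1455, 20.0606) (33.1709, 0) (63.4437, 0)]  |A|=779.3943
9. ⊥bis P5·P8 via (60.63,21.5): [(68.521, 15.3154) (52.7452, 27.6797) (39.1455, 20.0606) (33.1709, 0) (63.4437, 0)]  |A|=684.8157
10. canonical 5-gon: [(68.521, 15.3154) (52.7452, 27.6797) (39.1455, 20.0606) (33.1709, 0) (63.4437, 0)]
11. shoelace: 684.8157

Area of P5's cell: 684.8157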